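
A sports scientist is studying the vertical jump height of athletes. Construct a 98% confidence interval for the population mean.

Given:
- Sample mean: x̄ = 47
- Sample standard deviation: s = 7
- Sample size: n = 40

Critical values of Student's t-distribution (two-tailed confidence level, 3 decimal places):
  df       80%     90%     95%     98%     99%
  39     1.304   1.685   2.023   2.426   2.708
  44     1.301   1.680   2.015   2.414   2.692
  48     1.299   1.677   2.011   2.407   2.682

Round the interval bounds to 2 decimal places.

The population standard deviation σ is unknown (only the sample standard deviation s is given), so use a t-interval with df = n - 1 = 40 - 1 = 39.

For 98% confidence with df = 39, t* = 2.426 (from t-table)

Standard error: SE = s/√n = 7/√40 = 1.106797

Margin of error: E = t* × SE = 2.426 × 1.106797 = 2.6851

T-interval: x̄ ± E = 47 ± 2.6851 = (44.3149, 49.6851)

Rounded to 2 decimal places:

(44.31, 49.69)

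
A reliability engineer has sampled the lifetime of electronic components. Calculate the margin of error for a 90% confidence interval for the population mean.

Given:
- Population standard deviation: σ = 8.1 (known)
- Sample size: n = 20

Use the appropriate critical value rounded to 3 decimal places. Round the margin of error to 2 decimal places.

The population standard deviation σ is known, so use the z-interval margin of error formula.

For 90% confidence, z* = 1.645 (from standard normal table)

Margin of error formula for z-interval: E = z* × σ/√n

E = 1.645 × 8.1/√20
  = 1.645 × 1.811215
  = 2.9794

Rounded to 2 decimal places:

2.98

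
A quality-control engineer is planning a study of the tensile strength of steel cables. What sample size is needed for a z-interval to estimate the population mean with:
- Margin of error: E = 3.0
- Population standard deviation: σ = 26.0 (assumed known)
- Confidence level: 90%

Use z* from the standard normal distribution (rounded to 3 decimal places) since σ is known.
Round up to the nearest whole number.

Using z* since population σ is known (z-interval formula).

For 90% confidence, z* = 1.645 (from standard normal table)

Sample size formula for z-interval: n = (z*σ/E)²

n = (1.645 × 26.0 / 3.0)²
  = (14.256667)²
  = 203.2525

Round up to the nearest whole number: n = 204

204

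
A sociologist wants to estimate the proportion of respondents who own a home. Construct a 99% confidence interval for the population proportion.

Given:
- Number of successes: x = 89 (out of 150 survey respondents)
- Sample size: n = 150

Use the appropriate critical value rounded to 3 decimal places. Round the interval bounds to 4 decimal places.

Sample proportion: p̂ = 89/150 = 0.5933333

Check conditions for normal approximation:
  np̂ = 89 ≥ 10 ✓
  n(1-p̂) = 61 ≥ 10 ✓

The sample is large enough, so use a z-interval (normal approximation) for the proportion.

For 99% confidence, z* = 2.576 (from standard normal table)

Standard error: SE = √(p̂(1-p̂)/n) = √(0.5933333×0.4066667/150) = 0.040107264

Margin of error: E = z* × SE = 2.576 × 0.040107264 = 0.1033163

Z-interval: p̂ ± E = 0.5933333 ± 0.1033163 = (0.4900170, 0.6966496)

Rounded to 4 decimal places:

(0.4900, 0.6966)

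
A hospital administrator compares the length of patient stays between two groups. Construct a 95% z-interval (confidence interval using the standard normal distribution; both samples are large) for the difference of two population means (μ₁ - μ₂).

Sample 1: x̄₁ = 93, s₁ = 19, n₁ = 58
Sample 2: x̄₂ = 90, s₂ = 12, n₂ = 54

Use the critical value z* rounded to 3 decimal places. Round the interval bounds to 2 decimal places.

Both samples are large (n₁ = 58 ≥ 30, n₂ = 54 ≥ 30), so a z-interval for the difference of means applies.

Point estimate: x̄₁ - x̄₂ = 93 - 90 = 3

Standard error: SE = √(s₁²/n₁ + s₂²/n₂)
= √(19²/58 + 12²/54)
= √(6.224138 + 2.666667)
= 2.981745

For 95% confidence, z* = 1.96 (from standard normal table)
Margin of error: E = z* × SE = 1.96 × 2.981745 = 5.8442

Z-interval: (x̄₁ - x̄₂) ± E = 3 ± 5.8442 = (-2.8442, 8.8442)

Rounded to 2 decimal places:

(-2.84, 8.84)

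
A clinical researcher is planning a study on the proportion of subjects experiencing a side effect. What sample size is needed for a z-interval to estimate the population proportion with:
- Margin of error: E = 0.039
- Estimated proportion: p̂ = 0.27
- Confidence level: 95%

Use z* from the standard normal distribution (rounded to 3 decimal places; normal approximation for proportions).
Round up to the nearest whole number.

Using z* for proportion z-interval (normal approximation).

For 95% confidence, z* = 1.96 (from standard normal table)

Sample size formula for proportion z-interval: n = z*²p̂(1-p̂)/E²

n = 1.96² × 0.27 × 0.73 / 0.039²
  = 3.8416 × 0.1971 / 0.001521
  = 497.8168

Round up to the nearest whole number: n = 498

498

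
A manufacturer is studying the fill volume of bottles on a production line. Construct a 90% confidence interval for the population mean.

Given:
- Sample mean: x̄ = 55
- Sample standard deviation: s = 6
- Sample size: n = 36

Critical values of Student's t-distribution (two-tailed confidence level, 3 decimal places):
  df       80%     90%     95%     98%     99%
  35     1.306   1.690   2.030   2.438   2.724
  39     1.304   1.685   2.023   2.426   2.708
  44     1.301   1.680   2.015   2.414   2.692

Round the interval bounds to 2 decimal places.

The population standard deviation σ is unknown (only the sample standard deviation s is given), so use a t-interval with df = n - 1 = 36 - 1 = 35.

For 90% confidence with df = 35, t* = 1.690 (from t-table)

Standard error: SE = s/√n = 6/√36 = 1.000000

Margin of error: E = t* × SE = 1.690 × 1.000000 = 1.6900

T-interval: x̄ ± E = 55 ± 1.6900 = (53.3100, 56.6900)

Rounded to 2 decimal places:

(53.31, 56.69)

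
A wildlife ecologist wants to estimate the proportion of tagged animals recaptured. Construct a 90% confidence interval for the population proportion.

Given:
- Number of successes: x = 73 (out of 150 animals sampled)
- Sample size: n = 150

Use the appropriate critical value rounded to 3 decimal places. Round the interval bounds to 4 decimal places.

Sample proportion: p̂ = 73/150 = 0.486667

Check conditions for normal approximation:
  np̂ = 73 ≥ 10 ✓
  n(1-p̂) = 77 ≥ 10 ✓

The sample is large enough, so use a z-interval (normal approximation) for the proportion.

For 90% confidence, z* = 1.645 (from standard normal table)

Standard error: SE = √(p̂(1-p̂)/n) = √(0.486667×0.513333/150) = 0.04081031

Margin of error: E = z* × SE = 1.645 × 0.04081031 = 0.067133

Z-interval: p̂ ± E = 0.486667 ± 0.067133 = (0.419534, 0.553800)

Rounded to 4 decimal places:

(0.4195, 0.5538)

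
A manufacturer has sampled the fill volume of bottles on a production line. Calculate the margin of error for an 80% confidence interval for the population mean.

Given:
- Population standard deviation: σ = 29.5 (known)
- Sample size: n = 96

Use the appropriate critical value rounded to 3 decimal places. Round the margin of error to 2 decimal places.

The population standard deviation σ is known, so use the z-interval margin of error formula.

For 80% confidence, z* = 1.282 (from standard normal table)

Margin of error formula for z-interval: E = z* × σ/√n

E = 1.282 × 29.5/√96
  = 1.282 × 3.010831
  = 3.8599

Rounded to 2 decimal places:

3.86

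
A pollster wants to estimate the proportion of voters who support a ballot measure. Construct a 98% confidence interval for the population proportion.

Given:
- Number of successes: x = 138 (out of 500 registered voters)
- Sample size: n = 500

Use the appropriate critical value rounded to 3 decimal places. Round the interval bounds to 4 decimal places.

Sample proportion: p̂ = 138/500 = 0.276000

Check conditions for normal approximation:
  np̂ = 138 ≥ 10 ✓
  n(1-p̂) = 362 ≥ 10 ✓

The sample is large enough, so use a z-interval (normal approximation) for the proportion.

For 98% confidence, z* = 2.326 (from standard normal table)

Standard error: SE = √(p̂(1-p̂)/n) = √(0.276000×0.724000/500) = 0.01999120

Margin of error: E = z* × SE = 2.326 × 0.01999120 = 0.046500

Z-interval: p̂ ± E = 0.276000 ± 0.046500 = (0.229500, 0.322500)

Rounded to 4 decimal places:

(0.2295, 0.3225)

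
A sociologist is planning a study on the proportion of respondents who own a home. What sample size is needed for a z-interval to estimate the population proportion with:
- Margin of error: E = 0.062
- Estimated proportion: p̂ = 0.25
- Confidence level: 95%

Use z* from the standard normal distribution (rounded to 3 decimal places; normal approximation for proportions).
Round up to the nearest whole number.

Using z* for proportion z-interval (normal approximation).

For 95% confidence, z* = 1.96 (from standard normal table)

Sample size formula for proportion z-interval: n = z*²p̂(1-p̂)/E²

n = 1.96² × 0.25 × 0.75 / 0.062²
  = 3.8416 × 0.1875 / 0.003844
  = 187.3829

Round up to the nearest whole number: n = 188

188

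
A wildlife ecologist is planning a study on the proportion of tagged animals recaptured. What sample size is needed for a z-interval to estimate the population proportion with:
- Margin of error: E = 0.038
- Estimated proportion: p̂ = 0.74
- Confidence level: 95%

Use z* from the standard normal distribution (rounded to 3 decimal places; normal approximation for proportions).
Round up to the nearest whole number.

Using z* for proportion z-interval (normal approximation).

For 95% confidence, z* = 1.96 (from standard normal table)

Sample size formula for proportion z-interval: n = z*²p̂(1-p̂)/E²

n = 1.96² × 0.74 × 0.26 / 0.038²
  = 3.8416 × 0.1924 / 0.001444
  = 511.8586

Round up to the nearest whole number: n = 512

512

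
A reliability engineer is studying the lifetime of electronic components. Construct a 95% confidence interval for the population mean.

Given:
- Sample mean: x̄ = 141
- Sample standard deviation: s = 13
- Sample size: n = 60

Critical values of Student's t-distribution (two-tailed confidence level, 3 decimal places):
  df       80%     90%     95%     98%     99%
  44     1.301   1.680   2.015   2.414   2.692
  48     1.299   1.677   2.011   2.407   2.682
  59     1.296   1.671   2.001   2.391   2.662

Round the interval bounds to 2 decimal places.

The population standard deviation σ is unknown (only the sample standard deviation s is given), so use a t-interval with df = n - 1 = 60 - 1 = 59.

For 95% confidence with df = 59, t* = 2.001 (from t-table)

Standard error: SE = s/√n = 13/√60 = 1.678293

Margin of error: E = t* × SE = 2.001 × 1.678293 = 3.3583

T-interval: x̄ ± E = 141 ± 3.3583 = (137.6417, 144.3583)

Rounded to 2 decimal places:

(137.64, 144.36)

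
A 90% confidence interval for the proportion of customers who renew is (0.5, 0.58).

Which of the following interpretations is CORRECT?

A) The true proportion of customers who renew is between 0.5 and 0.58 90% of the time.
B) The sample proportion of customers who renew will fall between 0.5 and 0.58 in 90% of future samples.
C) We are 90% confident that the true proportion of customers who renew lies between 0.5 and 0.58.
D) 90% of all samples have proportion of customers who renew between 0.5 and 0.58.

A confidence interval represents our confidence in the procedure, not a probability statement about the parameter.

Key concept: If we repeated this sampling process many times and computed a 90% CI each time, about 90% of those intervals would contain the true population parameter.

For this specific interval (0.5, 0.58):
- Midpoint (point estimate): 0.54
- Margin of error: 0.04

The correct interpretation is the one stating confidence that the true parameter lies in the interval — option C.

C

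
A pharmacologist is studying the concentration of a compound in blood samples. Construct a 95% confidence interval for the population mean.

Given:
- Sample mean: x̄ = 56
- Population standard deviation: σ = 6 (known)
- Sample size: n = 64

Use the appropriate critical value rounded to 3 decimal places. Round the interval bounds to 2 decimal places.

The population standard deviation σ is known, so use a z-interval (standard normal critical value).

For 95% confidence, z* = 1.96 (from standard normal table)

Standard error: SE = σ/√n = 6/√64 = 0.750000

Margin of error: E = z* × SE = 1.96 × 0.750000 = 1.4700

Z-interval: x̄ ± E = 56 ± 1.4700 = (54.5300, 57.4700)

Rounded to 2 decimal places:

(54.53, 57.47)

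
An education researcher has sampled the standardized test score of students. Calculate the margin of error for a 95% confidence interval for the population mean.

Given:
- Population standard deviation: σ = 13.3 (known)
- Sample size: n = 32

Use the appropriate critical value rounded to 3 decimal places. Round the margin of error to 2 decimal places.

The population standard deviation σ is known, so use the z-interval margin of error formula.

For 95% confidence, z* = 1.96 (from standard normal table)

Margin of error formula for z-interval: E = z* × σ/√n

E = 1.96 × 13.3/√32
  = 1.96 × 2.351130
  = 4.6082

Rounded to 2 decimal places:

4.61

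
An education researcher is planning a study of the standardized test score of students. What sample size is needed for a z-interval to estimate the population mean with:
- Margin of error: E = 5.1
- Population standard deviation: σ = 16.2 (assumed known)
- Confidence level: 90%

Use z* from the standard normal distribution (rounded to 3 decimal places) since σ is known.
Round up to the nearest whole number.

Using z* since population σ is known (z-interval formula).

For 90% confidence, z* = 1.645 (from standard normal table)

Sample size formula for z-interval: n = (z*σ/E)²

n = (1.645 × 16.2 / 5.1)²
  = (5.225294)²
  = 27.3037

Round up to the nearest whole number: n = 28

28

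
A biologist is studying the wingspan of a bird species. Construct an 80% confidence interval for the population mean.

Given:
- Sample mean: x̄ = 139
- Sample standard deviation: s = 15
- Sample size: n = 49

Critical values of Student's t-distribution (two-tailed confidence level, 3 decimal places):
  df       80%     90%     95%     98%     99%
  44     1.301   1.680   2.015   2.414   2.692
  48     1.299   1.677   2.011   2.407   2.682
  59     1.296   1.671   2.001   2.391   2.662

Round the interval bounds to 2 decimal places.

The population standard deviation σ is unknown (only the sample standard deviation s is given), so use a t-interval with df = n - 1 = 49 - 1 = 48.

For 80% confidence with df = 48, t* = 1.299 (from t-table)

Standard error: SE = s/√n = 15/√49 = 2.142857

Margin of error: E = t* × SE = 1.299 × 2.142857 = 2.7836

T-interval: x̄ ± E = 139 ± 2.7836 = (136.2164, 141.7836)

Rounded to 2 decimal places:

(136.22, 141.78)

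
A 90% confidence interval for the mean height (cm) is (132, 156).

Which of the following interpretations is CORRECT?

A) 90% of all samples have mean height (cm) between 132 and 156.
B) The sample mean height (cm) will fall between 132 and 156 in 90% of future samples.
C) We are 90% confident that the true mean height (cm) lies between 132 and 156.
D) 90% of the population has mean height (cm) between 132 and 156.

A confidence interval represents our confidence in the procedure, not a probability statement about the parameter.

Key concept: If we repeated this sampling process many times and computed a 90% CI each time, about 90% of those intervals would contain the true population parameter.

For this specific interval (132, 156):
- Midpoint (point estimate): 144
- Margin of error: 12

The correct interpretation is the one stating confidence that the true parameter lies in the interval — option C.

C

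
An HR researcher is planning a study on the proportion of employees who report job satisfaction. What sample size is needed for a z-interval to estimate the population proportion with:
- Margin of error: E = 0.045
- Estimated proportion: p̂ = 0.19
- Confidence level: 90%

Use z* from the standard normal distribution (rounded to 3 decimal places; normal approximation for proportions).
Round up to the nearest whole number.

Using z* for proportion z-interval (normal approximation).

For 90% confidence, z* = 1.645 (from standard normal table)

Sample size formula for proportion z-interval: n = z*²p̂(1-p̂)/E²

n = 1.645² × 0.19 × 0.81 / 0.045²
  = 2.706025 × 0.1539 / 0.002025
  = 205.6579

Round up to the nearest whole number: n = 206

206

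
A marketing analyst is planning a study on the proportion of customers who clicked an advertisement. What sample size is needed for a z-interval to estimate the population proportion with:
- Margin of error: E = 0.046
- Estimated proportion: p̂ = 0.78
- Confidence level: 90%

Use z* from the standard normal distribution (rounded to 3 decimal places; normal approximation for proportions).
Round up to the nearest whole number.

Using z* for proportion z-interval (normal approximation).

For 90% confidence, z* = 1.645 (from standard normal table)

Sample size formula for proportion z-interval: n = z*²p̂(1-p̂)/E²

n = 1.645² × 0.78 × 0.22 / 0.046²
  = 2.706025 × 0.1716 / 0.002116
  = 219.4489

Round up to the nearest whole number: n = 220

220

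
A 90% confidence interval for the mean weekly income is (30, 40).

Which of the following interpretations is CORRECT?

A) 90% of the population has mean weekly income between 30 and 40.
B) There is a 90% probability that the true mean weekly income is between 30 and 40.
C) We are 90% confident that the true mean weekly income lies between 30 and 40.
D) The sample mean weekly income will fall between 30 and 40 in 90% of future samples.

A confidence interval represents our confidence in the procedure, not a probability statement about the parameter.

Key concept: If we repeated this sampling process many times and computed a 90% CI each time, about 90% of those intervals would contain the true population parameter.

For this specific interval (30, 40):
- Midpoint (point estimate): 35
- Margin of error: 5

The correct interpretation is the one stating confidence that the true parameter lies in the interval — option C.

C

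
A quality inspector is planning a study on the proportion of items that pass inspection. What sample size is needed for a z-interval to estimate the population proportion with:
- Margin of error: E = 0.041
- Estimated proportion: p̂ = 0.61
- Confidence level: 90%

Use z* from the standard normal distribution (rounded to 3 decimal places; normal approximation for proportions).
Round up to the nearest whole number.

Using z* for proportion z-interval (normal approximation).

For 90% confidence, z* = 1.645 (from standard normal table)

Sample size formula for proportion z-interval: n = z*²p̂(1-p̂)/E²

n = 1.645² × 0.61 × 0.39 / 0.041²
  = 2.706025 × 0.2379 / 0.001681
  = 382.9645

Round up to the nearest whole number: n = 383

383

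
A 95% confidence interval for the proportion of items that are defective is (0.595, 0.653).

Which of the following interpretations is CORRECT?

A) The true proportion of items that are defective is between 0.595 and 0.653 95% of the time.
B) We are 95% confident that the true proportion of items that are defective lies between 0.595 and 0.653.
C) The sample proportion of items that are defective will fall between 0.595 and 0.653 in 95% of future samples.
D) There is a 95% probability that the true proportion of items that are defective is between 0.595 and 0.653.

A confidence interval represents our confidence in the procedure, not a probability statement about the parameter.

Key concept: If we repeated this sampling process many times and computed a 95% CI each time, about 95% of those intervals would contain the true population parameter.

For this specific interval (0.595, 0.653):
- Midpoint (point estimate): 0.624
- Margin of error: 0.029

The correct interpretation is the one stating confidence that the true parameter lies in the interval — option B.

B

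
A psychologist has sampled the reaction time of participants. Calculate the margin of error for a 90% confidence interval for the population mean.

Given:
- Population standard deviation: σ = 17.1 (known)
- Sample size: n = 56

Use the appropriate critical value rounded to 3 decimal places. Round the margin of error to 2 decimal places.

The population standard deviation σ is known, so use the z-interval margin of error formula.

For 90% confidence, z* = 1.645 (from standard normal table)

Margin of error formula for z-interval: E = z* × σ/√n

E = 1.645 × 17.1/√56
  = 1.645 × 2.285084
  = 3.7590

Rounded to 2 decimal places:

3.76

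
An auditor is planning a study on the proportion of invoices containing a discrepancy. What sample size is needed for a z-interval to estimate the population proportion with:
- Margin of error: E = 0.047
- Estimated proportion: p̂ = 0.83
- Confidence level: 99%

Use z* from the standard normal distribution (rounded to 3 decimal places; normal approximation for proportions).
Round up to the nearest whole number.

Using z* for proportion z-interval (normal approximation).

For 99% confidence, z* = 2.576 (from standard normal table)

Sample size formula for proportion z-interval: n = z*²p̂(1-p̂)/E²

n = 2.576² × 0.83 × 0.17 / 0.047²
  = 6.635776 × 0.1411 / 0.002209
  = 423.8606

Round up to the nearest whole number: n = 424

424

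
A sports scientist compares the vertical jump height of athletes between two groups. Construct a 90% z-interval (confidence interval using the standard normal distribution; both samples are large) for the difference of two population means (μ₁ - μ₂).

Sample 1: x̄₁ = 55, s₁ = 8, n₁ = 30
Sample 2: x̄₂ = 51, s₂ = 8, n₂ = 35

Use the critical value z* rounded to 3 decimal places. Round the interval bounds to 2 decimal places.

Both samples are large (n₁ = 30 ≥ 30, n₂ = 35 ≥ 30), so a z-interval for the difference of means applies.

Point estimate: x̄₁ - x̄₂ = 55 - 51 = 4

Standard error: SE = √(s₁²/n₁ + s₂²/n₂)
= √(8²/30 + 8²/35)
= √(2.133333 + 1.828571)
= 1.990453

For 90% confidence, z* = 1.645 (from standard normal table)
Margin of error: E = z* × SE = 1.645 × 1.990453 = 3.2743

Z-interval: (x̄₁ - x̄₂) ± E = 4 ± 3.2743 = (0.7257, 7.2743)

Rounded to 2 decimal places:

(0.73, 7.27)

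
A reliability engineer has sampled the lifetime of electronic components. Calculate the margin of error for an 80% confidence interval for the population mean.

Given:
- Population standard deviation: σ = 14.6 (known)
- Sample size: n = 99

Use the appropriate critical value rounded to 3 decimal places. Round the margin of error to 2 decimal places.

The population standard deviation σ is known, so use the z-interval margin of error formula.

For 80% confidence, z* = 1.282 (from standard normal table)

Margin of error formula for z-interval: E = z* × σ/√n

E = 1.282 × 14.6/√99
  = 1.282 × 1.467355
  = 1.8811

Rounded to 2 decimal places:

1.88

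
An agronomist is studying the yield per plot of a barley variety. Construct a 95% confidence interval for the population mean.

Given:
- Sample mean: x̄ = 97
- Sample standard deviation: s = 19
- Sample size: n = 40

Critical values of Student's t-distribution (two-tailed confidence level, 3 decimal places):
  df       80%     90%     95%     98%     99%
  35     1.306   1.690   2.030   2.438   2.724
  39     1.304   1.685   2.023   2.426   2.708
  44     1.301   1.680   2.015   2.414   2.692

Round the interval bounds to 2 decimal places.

The population standard deviation σ is unknown (only the sample standard deviation s is given), so use a t-interval with df = n - 1 = 40 - 1 = 39.

For 95% confidence with df = 39, t* = 2.023 (from t-table)

Standard error: SE = s/√n = 19/√40 = 3.004164

Margin of error: E = t* × SE = 2.023 × 3.004164 = 6.0774

T-interval: x̄ ± E = 97 ± 6.0774 = (90.9226, 103.0774)

Rounded to 2 decimal places:

(90.92, 103.08)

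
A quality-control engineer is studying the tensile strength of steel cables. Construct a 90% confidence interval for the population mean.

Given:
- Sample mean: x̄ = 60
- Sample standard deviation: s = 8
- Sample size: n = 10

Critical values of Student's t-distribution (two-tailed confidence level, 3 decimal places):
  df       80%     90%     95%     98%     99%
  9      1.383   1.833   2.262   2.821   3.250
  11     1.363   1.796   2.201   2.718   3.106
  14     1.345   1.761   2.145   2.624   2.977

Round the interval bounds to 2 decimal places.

The population standard deviation σ is unknown (only the sample standard deviation s is given), so use a t-interval with df = n - 1 = 10 - 1 = 9.

For 90% confidence with df = 9, t* = 1.833 (from t-table)

Standard error: SE = s/√n = 8/√10 = 2.529822

Margin of error: E = t* × SE = 1.833 × 2.529822 = 4.6372

T-interval: x̄ ± E = 60 ± 4.6372 = (55.3628, 64.6372)

Rounded to 2 decimal places:

(55.36, 64.64)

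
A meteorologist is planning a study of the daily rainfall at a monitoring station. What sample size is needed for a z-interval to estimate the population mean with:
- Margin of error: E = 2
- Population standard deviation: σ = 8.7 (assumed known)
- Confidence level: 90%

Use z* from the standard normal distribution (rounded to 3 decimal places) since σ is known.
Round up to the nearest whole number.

Using z* since population σ is known (z-interval formula).

For 90% confidence, z* = 1.645 (from standard normal table)

Sample size formula for z-interval: n = (z*σ/E)²

n = (1.645 × 8.7 / 2)²
  = (7.155750)²
  = 51.2048

Round up to the nearest whole number: n = 52

52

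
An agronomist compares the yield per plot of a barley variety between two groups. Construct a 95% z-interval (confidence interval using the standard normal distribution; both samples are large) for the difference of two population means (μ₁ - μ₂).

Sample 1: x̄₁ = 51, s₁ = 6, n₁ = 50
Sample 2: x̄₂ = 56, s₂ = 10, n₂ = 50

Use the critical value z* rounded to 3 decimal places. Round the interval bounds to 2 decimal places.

Both samples are large (n₁ = 50 ≥ 30, n₂ = 50 ≥ 30), so a z-interval for the difference of means applies.

Point estimate: x̄₁ - x̄₂ = 51 - 56 = -5

Standard error: SE = √(s₁²/n₁ + s₂²/n₂)
= √(6²/50 + 10²/50)
= √(0.720000 + 2.000000)
= 1.649242

For 95% confidence, z* = 1.96 (from standard normal table)
Margin of error: E = z* × SE = 1.96 × 1.649242 = 3.2325

Z-interval: (x̄₁ - x̄₂) ± E = -5 ± 3.2325 = (-8.2325, -1.7675)

Rounded to 2 decimal places:

(-8.23, -1.77)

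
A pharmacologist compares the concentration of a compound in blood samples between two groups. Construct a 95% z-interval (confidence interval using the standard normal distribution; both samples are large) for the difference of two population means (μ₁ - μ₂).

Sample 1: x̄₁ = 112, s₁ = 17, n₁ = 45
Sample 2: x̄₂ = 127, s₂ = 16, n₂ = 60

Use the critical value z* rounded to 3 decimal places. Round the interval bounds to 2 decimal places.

Both samples are large (n₁ = 45 ≥ 30, n₂ = 60 ≥ 30), so a z-interval for the difference of means applies.

Point estimate: x̄₁ - x̄₂ = 112 - 127 = -15

Standard error: SE = √(s₁²/n₁ + s₂²/n₂)
= √(17²/45 + 16²/60)
= √(6.422222 + 4.266667)
= 3.269387

For 95% confidence, z* = 1.96 (from standard normal table)
Margin of error: E = z* × SE = 1.96 × 3.269387 = 6.4080

Z-interval: (x̄₁ - x̄₂) ± E = -15 ± 6.4080 = (-21.4080, -8.5920)

Rounded to 2 decimal places:

(-21.41, -8.59)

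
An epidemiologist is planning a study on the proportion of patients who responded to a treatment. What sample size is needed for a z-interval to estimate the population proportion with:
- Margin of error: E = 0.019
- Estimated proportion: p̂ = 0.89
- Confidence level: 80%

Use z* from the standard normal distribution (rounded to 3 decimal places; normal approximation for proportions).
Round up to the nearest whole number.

Using z* for proportion z-interval (normal approximation).

For 80% confidence, z* = 1.282 (from standard normal table)

Sample size formula for proportion z-interval: n = z*²p̂(1-p̂)/E²

n = 1.282² × 0.89 × 0.11 / 0.019²
  = 1.643524 × 0.0979 / 0.000361
  = 445.7091

Round up to the nearest whole number: n = 446

446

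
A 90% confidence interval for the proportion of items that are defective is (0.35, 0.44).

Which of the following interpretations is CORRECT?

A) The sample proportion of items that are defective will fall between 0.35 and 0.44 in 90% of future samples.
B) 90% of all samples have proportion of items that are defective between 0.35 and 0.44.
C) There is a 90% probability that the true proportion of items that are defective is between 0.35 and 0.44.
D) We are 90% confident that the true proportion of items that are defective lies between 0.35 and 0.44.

A confidence interval represents our confidence in the procedure, not a probability statement about the parameter.

Key concept: If we repeated this sampling process many times and computed a 90% CI each time, about 90% of those intervals would contain the true population parameter.

For this specific interval (0.35, 0.44):
- Midpoint (point estimate): 0.395
- Margin of error: 0.045

The correct interpretation is the one stating confidence that the true parameter lies in the interval — option D.

D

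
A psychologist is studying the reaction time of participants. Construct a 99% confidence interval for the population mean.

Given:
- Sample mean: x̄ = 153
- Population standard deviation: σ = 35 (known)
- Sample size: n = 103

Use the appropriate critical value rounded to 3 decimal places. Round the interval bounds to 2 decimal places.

The population standard deviation σ is known, so use a z-interval (standard normal critical value).

For 99% confidence, z* = 2.576 (from standard normal table)

Standard error: SE = σ/√n = 35/√103 = 3.448652

Margin of error: E = z* × SE = 2.576 × 3.448652 = 8.8837

Z-interval: x̄ ± E = 153 ± 8.8837 = (144.1163, 161.8837)

Rounded to 2 decimal places:

(144.12, 161.88)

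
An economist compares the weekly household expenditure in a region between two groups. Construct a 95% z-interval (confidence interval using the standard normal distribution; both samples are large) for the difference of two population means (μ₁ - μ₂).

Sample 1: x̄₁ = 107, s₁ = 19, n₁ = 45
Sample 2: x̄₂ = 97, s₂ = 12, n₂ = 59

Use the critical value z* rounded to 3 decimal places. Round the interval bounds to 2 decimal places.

Both samples are large (n₁ = 45 ≥ 30, n₂ = 59 ≥ 30), so a z-interval for the difference of means applies.

Point estimate: x̄₁ - x̄₂ = 107 - 97 = 10

Standard error: SE = √(s₁²/n₁ + s₂²/n₂)
= √(19²/45 + 12²/59)
= √(8.022222 + 2.440678)
= 3.234641

For 95% confidence, z* = 1.96 (from standard normal table)
Margin of error: E = z* × SE = 1.96 × 3.234641 = 6.3399

Z-interval: (x̄₁ - x̄₂) ± E = 10 ± 6.3399 = (3.6601, 16.3399)

Rounded to 2 decimal places:

(3.66, 16.34)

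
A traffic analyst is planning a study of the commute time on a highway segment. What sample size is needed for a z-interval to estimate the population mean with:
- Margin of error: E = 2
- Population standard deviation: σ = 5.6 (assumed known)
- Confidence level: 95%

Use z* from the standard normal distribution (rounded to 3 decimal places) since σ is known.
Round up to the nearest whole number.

Using z* since population σ is known (z-interval formula).

For 95% confidence, z* = 1.96 (from standard normal table)

Sample size formula for z-interval: n = (z*σ/E)²

n = (1.96 × 5.6 / 2)²
  = (5.488000)²
  = 30.1181

Round up to the nearest whole number: n = 31

31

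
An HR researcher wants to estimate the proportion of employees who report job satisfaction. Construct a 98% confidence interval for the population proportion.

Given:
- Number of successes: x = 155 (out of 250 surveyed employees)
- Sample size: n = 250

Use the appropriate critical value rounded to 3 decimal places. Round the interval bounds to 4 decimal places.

Sample proportion: p̂ = 155/250 = 0.620000

Check conditions for normal approximation:
  np̂ = 155 ≥ 10 ✓
  n(1-p̂) = 95 ≥ 10 ✓

The sample is large enough, so use a z-interval (normal approximation) for the proportion.

For 98% confidence, z* = 2.326 (from standard normal table)

Standard error: SE = √(p̂(1-p̂)/n) = √(0.620000×0.380000/250) = 0.03069853

Margin of error: E = z* × SE = 2.326 × 0.03069853 = 0.071405

Z-interval: p̂ ± E = 0.620000 ± 0.071405 = (0.548595, 0.691405)

Rounded to 4 decimal places:

(0.5486, 0.6914)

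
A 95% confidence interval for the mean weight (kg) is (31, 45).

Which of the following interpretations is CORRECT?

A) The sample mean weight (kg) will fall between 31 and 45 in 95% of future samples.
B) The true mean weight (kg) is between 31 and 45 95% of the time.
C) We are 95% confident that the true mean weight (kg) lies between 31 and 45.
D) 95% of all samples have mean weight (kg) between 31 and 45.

A confidence interval represents our confidence in the procedure, not a probability statement about the parameter.

Key concept: If we repeated this sampling process many times and computed a 95% CI each time, about 95% of those intervals would contain the true population parameter.

For this specific interval (31, 45):
- Midpoint (point estimate): 38
- Margin of error: 7

The correct interpretation is the one stating confidence that the true parameter lies in the interval — option C.

C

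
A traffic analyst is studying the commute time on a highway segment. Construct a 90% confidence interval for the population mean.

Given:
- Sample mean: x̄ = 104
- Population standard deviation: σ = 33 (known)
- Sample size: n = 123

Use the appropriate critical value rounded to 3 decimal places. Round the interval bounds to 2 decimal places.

The population standard deviation σ is known, so use a z-interval (standard normal critical value).

For 90% confidence, z* = 1.645 (from standard normal table)

Standard error: SE = σ/√n = 33/√123 = 2.975510

Margin of error: E = z* × SE = 1.645 × 2.975510 = 4.8947

Z-interval: x̄ ± E = 104 ± 4.8947 = (99.1053, 108.8947)

Rounded to 2 decimal places:

(99.11, 108.89)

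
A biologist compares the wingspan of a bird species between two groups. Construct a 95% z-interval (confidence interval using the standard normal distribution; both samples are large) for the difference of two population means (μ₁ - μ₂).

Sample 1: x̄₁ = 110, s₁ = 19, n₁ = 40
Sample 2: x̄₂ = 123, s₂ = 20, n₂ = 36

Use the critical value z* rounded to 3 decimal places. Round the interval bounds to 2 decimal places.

Both samples are large (n₁ = 40 ≥ 30, n₂ = 36 ≥ 30), so a z-interval for the difference of means applies.

Point estimate: x̄₁ - x̄₂ = 110 - 123 = -13

Standard error: SE = √(s₁²/n₁ + s₂²/n₂)
= √(19²/40 + 20²/36)
= √(9.025000 + 11.111111)
= 4.487328

For 95% confidence, z* = 1.96 (from standard normal table)
Margin of error: E = z* × SE = 1.96 × 4.487328 = 8.7952

Z-interval: (x̄₁ - x̄₂) ± E = -13 ± 8.7952 = (-21.7952, -4.2048)

Rounded to 2 decimal places:

(-21.80, -4.20)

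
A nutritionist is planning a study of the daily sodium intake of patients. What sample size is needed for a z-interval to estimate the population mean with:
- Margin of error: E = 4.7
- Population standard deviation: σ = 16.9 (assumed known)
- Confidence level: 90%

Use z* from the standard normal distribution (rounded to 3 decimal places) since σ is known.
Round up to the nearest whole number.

Using z* since population σ is known (z-interval formula).

For 90% confidence, z* = 1.645 (from standard normal table)

Sample size formula for z-interval: n = (z*σ/E)²

n = (1.645 × 16.9 / 4.7)²
  = (5.915000)²
  = 34.9872

Round up to the nearest whole number: n = 35

35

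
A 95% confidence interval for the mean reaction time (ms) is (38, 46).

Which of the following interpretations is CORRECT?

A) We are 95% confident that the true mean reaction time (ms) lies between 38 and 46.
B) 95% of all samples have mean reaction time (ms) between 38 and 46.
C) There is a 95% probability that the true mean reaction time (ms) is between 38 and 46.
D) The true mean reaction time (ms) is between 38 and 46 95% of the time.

A confidence interval represents our confidence in the procedure, not a probability statement about the parameter.

Key concept: If we repeated this sampling process many times and computed a 95% CI each time, about 95% of those intervals would contain the true population parameter.

For this specific interval (38, 46):
- Midpoint (point estimate): 42
- Margin of error: 4

The correct interpretation is the one stating confidence that the true parameter lies in the interval — option A.

A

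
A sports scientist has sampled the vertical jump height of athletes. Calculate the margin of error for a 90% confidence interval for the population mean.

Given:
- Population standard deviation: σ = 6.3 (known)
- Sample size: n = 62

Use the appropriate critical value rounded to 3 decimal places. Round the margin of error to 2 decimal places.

The population standard deviation σ is known, so use the z-interval margin of error formula.

For 90% confidence, z* = 1.645 (from standard normal table)

Margin of error formula for z-interval: E = z* × σ/√n

E = 1.645 × 6.3/√62
  = 1.645 × 0.800101
  = 1.3162

Rounded to 2 decimal places:

1.32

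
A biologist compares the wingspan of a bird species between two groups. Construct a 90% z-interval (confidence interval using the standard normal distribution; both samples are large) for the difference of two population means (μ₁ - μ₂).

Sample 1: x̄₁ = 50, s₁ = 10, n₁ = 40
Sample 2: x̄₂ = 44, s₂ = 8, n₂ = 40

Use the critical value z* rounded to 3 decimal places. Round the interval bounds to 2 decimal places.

Both samples are large (n₁ = 40 ≥ 30, n₂ = 40 ≥ 30), so a z-interval for the difference of means applies.

Point estimate: x̄₁ - x̄₂ = 50 - 44 = 6

Standard error: SE = √(s₁²/n₁ + s₂²/n₂)
= √(10²/40 + 8²/40)
= √(2.500000 + 1.600000)
= 2.024846

For 90% confidence, z* = 1.645 (from standard normal table)
Margin of error: E = z* × SE = 1.645 × 2.024846 = 3.3309

Z-interval: (x̄₁ - x̄₂) ± E = 6 ± 3.3309 = (2.6691, 9.3309)

Rounded to 2 decimal places:

(2.67, 9.33)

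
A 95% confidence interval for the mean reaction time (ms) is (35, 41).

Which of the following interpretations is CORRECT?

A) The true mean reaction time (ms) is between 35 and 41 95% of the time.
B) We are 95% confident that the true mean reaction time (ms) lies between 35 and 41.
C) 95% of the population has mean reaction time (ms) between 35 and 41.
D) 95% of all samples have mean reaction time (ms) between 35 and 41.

A confidence interval represents our confidence in the procedure, not a probability statement about the parameter.

Key concept: If we repeated this sampling process many times and computed a 95% CI each time, about 95% of those intervals would contain the true population parameter.

For this specific interval (35, 41):
- Midpoint (point estimate): 38
- Margin of error: 3

The correct interpretation is the one stating confidence that the true parameter lies in the interval — option B.

B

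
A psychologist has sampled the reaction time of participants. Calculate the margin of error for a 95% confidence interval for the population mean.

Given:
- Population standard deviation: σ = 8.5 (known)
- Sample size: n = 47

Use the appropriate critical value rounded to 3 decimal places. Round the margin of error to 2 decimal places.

The population standard deviation σ is known, so use the z-interval margin of error formula.

For 95% confidence, z* = 1.96 (from standard normal table)

Margin of error formula for z-interval: E = z* × σ/√n

E = 1.96 × 8.5/√47
  = 1.96 × 1.239852
  = 2.4301

Rounded to 2 decimal places:

2.43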